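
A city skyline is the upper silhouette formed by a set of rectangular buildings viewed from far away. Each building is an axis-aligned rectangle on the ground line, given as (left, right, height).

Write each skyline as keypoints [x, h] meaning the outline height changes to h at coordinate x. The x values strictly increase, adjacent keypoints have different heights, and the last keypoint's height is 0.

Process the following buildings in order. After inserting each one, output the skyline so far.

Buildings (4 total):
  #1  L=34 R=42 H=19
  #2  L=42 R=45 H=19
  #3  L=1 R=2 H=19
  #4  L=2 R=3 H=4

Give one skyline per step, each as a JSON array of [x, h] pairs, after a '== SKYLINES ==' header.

== SKYLINES ==
[[34,19],[42,0]]
[[34,19],[45,0]]
[[1,19],[2,0],[34,19],[45,0]]
[[1,19],[2,4],[3,0],[34,19],[45,0]]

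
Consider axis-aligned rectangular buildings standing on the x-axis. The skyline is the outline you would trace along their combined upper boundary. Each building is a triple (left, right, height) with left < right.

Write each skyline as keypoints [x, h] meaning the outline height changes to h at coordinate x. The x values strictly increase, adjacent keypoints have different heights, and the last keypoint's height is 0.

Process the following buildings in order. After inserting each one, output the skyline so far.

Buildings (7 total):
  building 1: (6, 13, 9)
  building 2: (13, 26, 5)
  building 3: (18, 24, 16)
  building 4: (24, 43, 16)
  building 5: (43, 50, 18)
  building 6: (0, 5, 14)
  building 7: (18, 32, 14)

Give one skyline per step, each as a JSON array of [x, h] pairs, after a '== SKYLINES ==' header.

== SKYLINES ==
[[6,9],[13,0]]
[[6,9],[13,5],[26,0]]
[[6,9],[13,5],[18,16],[24,5],[26,0]]
[[6,9],[13,5],[18,16],[43,0]]
[[6,9],[13,5],[18,16],[43,18],[50,0]]
[[0,14],[5,0],[6,9],[13,5],[18,16],[43,18],[50,0]]
[[0,14],[5,0],[6,9],[13,5],[18,16],[43,18],[50,0]]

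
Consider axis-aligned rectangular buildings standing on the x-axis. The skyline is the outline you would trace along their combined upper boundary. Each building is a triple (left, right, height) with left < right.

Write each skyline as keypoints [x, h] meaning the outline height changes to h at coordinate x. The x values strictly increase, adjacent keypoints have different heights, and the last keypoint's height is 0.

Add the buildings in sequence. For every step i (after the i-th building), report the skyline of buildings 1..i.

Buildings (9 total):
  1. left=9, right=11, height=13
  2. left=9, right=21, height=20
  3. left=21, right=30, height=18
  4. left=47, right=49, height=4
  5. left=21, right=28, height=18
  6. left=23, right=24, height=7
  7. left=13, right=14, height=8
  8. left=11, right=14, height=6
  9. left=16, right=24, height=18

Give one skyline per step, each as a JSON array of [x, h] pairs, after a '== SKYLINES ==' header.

== SKYLINES ==
[[9,13],[11,0]]
[[9,20],[21,0]]
[[9,20],[21,18],[30,0]]
[[9,20],[21,18],[30,0],[47,4],[49,0]]
[[9,20],[21,18],[30,0],[47,4],[49,0]]
[[9,20],[21,18],[30,0],[47,4],[49,0]]
[[9,20],[21,18],[30,0],[47,4],[49,0]]
[[9,20],[21,18],[30,0],[47,4],[49,0]]
[[9,20],[21,18],[30,0],[47,4],[49,0]]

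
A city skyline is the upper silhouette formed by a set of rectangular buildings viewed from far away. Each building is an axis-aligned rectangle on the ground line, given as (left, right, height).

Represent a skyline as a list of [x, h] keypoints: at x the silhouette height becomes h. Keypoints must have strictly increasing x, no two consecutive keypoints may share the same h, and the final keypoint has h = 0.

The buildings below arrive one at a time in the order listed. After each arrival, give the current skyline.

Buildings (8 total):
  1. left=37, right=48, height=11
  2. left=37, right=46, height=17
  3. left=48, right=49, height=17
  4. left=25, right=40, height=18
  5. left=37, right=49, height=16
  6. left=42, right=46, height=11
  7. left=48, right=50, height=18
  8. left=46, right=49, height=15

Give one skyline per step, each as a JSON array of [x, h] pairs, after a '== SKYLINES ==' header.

== SKYLINES ==
[[37,11],[48,0]]
[[37,17],[46,11],[48,0]]
[[37,17],[46,11],[48,17],[49,0]]
[[25,18],[40,17],[46,11],[48,17],[49,0]]
[[25,18],[40,17],[46,16],[48,17],[49,0]]
[[25,18],[40,17],[46,16],[48,17],[49,0]]
[[25,18],[40,17],[46,16],[48,18],[50,0]]
[[25,18],[40,17],[46,16],[48,18],[50,0]]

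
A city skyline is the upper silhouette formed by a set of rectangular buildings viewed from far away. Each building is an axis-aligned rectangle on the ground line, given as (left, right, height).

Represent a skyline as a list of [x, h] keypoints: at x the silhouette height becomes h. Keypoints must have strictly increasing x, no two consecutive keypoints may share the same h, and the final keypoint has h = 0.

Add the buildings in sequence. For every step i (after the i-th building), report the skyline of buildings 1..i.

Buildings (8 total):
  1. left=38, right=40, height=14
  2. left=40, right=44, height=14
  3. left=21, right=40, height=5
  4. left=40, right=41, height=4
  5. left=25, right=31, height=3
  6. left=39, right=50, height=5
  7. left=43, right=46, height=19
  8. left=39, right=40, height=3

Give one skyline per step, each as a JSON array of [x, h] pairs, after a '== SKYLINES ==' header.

== SKYLINES ==
[[38,14],[40,0]]
[[38,14],[44,0]]
[[21,5],[38,14],[44,0]]
[[21,5],[38,14],[44,0]]
[[21,5],[38,14],[44,0]]
[[21,5],[38,14],[44,5],[50,0]]
[[21,5],[38,14],[43,19],[46,5],[50,0]]
[[21,5],[38,14],[43,19],[46,5],[50,0]]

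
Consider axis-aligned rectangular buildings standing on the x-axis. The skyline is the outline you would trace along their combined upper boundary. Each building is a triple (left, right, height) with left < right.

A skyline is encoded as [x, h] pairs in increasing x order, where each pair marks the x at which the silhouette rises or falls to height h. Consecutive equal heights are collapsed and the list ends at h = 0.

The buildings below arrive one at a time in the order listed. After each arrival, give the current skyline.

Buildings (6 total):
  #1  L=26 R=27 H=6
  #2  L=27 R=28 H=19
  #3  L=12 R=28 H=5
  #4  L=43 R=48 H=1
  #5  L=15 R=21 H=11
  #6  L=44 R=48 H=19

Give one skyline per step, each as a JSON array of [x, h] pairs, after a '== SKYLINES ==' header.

== SKYLINES ==
[[26,6],[27,0]]
[[26,6],[27,19],[28,0]]
[[12,5],[26,6],[27,19],[28,0]]
[[12,5],[26,6],[27,19],[28,0],[43,1],[48,0]]
[[12,5],[15,11],[21,5],[26,6],[27,19],[28,0],[43,1],[48,0]]
[[12,5],[15,11],[21,5],[26,6],[27,19],[28,0],[43,1],[44,19],[48,0]]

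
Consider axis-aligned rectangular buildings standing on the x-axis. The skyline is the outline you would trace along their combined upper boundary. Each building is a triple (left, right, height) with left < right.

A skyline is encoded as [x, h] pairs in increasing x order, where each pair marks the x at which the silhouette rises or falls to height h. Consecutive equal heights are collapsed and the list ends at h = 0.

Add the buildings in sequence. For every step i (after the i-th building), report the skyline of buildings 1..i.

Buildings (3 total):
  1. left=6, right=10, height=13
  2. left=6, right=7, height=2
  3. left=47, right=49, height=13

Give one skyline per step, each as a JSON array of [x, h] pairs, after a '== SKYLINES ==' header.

== SKYLINES ==
[[6,13],[10,0]]
[[6,13],[10,0]]
[[6,13],[10,0],[47,13],[49,0]]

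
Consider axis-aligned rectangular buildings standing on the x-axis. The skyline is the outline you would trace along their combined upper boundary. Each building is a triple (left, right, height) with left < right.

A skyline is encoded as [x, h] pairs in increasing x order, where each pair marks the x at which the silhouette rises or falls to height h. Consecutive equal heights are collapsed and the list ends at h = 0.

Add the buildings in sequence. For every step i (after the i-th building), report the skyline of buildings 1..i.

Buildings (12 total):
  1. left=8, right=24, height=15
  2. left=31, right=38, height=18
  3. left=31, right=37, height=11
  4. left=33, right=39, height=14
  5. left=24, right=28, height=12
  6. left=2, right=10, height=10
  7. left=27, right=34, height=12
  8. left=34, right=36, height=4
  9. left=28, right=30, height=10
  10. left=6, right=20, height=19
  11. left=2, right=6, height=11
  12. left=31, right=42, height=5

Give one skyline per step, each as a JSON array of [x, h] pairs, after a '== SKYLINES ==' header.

== SKYLINES ==
[[8,15],[24,0]]
[[8,15],[24,0],[31,18],[38,0]]
[[8,15],[24,0],[31,18],[38,0]]
[[8,15],[24,0],[31,18],[38,14],[39,0]]
[[8,15],[24,12],[28,0],[31,18],[38,14],[39,0]]
[[2,10],[8,15],[24,12],[28,0],[31,18],[38,14],[39,0]]
[[2,10],[8,15],[24,12],[31,18],[38,14],[39,0]]
[[2,10],[8,15],[24,12],[31,18],[38,14],[39,0]]
[[2,10],[8,15],[24,12],[31,18],[38,14],[39,0]]
[[2,10],[6,19],[20,15],[24,12],[31,18],[38,14],[39,0]]
[[2,11],[6,19],[20,15],[24,12],[31,18],[38,14],[39,0]]
[[2,11],[6,19],[20,15],[24,12],[31,18],[38,14],[39,5],[42,0]]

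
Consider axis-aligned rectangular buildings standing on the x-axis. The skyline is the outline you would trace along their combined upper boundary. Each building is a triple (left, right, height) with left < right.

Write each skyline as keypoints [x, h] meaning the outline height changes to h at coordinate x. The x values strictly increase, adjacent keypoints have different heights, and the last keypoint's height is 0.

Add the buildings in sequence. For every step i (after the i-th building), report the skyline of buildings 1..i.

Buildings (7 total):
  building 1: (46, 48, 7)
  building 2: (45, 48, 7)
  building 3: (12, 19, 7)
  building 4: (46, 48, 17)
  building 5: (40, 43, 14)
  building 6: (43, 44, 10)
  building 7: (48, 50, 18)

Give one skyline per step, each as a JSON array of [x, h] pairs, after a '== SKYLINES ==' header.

== SKYLINES ==
[[46,7],[48,0]]
[[45,7],[48,0]]
[[12,7],[19,0],[45,7],[48,0]]
[[12,7],[19,0],[45,7],[46,17],[48,0]]
[[12,7],[19,0],[40,14],[43,0],[45,7],[46,17],[48,0]]
[[12,7],[19,0],[40,14],[43,10],[44,0],[45,7],[46,17],[48,0]]
[[12,7],[19,0],[40,14],[43,10],[44,0],[45,7],[46,17],[48,18],[50,0]]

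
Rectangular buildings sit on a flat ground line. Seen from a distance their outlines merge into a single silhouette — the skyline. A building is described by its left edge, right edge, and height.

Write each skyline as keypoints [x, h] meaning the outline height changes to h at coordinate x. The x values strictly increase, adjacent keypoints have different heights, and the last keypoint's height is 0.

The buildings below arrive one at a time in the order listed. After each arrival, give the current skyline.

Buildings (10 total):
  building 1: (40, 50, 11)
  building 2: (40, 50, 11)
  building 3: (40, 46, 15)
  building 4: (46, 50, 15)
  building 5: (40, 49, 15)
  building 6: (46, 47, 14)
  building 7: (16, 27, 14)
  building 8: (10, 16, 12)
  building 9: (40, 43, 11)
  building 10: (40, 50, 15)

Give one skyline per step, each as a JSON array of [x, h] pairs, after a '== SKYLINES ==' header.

== SKYLINES ==
[[40,11],[50,0]]
[[40,11],[50,0]]
[[40,15],[46,11],[50,0]]
[[40,15],[50,0]]
[[40,15],[50,0]]
[[40,15],[50,0]]
[[16,14],[27,0],[40,15],[50,0]]
[[10,12],[16,14],[27,0],[40,15],[50,0]]
[[10,12],[16,14],[27,0],[40,15],[50,0]]
[[10,12],[16,14],[27,0],[40,15],[50,0]]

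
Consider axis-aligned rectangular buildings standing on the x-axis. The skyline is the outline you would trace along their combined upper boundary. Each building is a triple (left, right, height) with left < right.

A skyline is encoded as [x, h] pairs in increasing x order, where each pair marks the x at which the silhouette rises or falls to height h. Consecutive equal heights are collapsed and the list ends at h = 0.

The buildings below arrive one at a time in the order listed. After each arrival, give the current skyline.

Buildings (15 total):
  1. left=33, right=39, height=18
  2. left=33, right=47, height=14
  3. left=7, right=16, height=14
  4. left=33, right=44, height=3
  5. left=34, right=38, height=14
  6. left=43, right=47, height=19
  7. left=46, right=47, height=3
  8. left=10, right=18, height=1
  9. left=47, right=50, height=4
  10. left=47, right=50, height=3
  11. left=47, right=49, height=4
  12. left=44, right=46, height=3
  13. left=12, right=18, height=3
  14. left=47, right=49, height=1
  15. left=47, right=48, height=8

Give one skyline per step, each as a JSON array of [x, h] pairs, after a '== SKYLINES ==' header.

== SKYLINES ==
[[33,18],[39,0]]
[[33,18],[39,14],[47,0]]
[[7,14],[16,0],[33,18],[39,14],[47,0]]
[[7,14],[16,0],[33,18],[39,14],[47,0]]
[[7,14],[16,0],[33,18],[39,14],[47,0]]
[[7,14],[16,0],[33,18],[39,14],[43,19],[47,0]]
[[7,14],[16,0],[33,18],[39,14],[43,19],[47,0]]
[[7,14],[16,1],[18,0],[33,18],[39,14],[43,19],[47,0]]
[[7,14],[16,1],[18,0],[33,18],[39,14],[43,19],[47,4],[50,0]]
[[7,14],[16,1],[18,0],[33,18],[39,14],[43,19],[47,4],[50,0]]
[[7,14],[16,1],[18,0],[33,18],[39,14],[43,19],[47,4],[50,0]]
[[7,14],[16,1],[18,0],[33,18],[39,14],[43,19],[47,4],[50,0]]
[[7,14],[16,3],[18,0],[33,18],[39,14],[43,19],[47,4],[50,0]]
[[7,14],[16,3],[18,0],[33,18],[39,14],[43,19],[47,4],[50,0]]
[[7,14],[16,3],[18,0],[33,18],[39,14],[43,19],[47,8],[48,4],[50,0]]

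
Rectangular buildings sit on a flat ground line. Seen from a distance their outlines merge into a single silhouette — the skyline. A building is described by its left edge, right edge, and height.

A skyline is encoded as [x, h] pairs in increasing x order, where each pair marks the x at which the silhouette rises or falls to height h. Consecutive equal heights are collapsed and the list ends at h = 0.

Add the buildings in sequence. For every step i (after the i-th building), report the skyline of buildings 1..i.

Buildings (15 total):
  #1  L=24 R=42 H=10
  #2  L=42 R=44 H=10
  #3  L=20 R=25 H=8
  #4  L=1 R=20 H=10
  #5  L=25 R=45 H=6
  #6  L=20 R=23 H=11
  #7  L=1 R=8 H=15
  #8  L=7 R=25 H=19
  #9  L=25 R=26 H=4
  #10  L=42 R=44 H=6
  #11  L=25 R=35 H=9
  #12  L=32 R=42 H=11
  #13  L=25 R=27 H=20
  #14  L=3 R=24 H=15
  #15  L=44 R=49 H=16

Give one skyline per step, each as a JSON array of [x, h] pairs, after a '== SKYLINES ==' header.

== SKYLINES ==
[[24,10],[42,0]]
[[24,10],[44,0]]
[[20,8],[24,10],[44,0]]
[[1,10],[20,8],[24,10],[44,0]]
[[1,10],[20,8],[24,10],[44,6],[45,0]]
[[1,10],[20,11],[23,8],[24,10],[44,6],[45,0]]
[[1,15],[8,10],[20,11],[23,8],[24,10],[44,6],[45,0]]
[[1,15],[7,19],[25,10],[44,6],[45,0]]
[[1,15],[7,19],[25,10],[44,6],[45,0]]
[[1,15],[7,19],[25,10],[44,6],[45,0]]
[[1,15],[7,19],[25,10],[44,6],[45,0]]
[[1,15],[7,19],[25,10],[32,11],[42,10],[44,6],[45,0]]
[[1,15],[7,19],[25,20],[27,10],[32,11],[42,10],[44,6],[45,0]]
[[1,15],[7,19],[25,20],[27,10],[32,11],[42,10],[44,6],[45,0]]
[[1,15],[7,19],[25,20],[27,10],[32,11],[42,10],[44,16],[49,0]]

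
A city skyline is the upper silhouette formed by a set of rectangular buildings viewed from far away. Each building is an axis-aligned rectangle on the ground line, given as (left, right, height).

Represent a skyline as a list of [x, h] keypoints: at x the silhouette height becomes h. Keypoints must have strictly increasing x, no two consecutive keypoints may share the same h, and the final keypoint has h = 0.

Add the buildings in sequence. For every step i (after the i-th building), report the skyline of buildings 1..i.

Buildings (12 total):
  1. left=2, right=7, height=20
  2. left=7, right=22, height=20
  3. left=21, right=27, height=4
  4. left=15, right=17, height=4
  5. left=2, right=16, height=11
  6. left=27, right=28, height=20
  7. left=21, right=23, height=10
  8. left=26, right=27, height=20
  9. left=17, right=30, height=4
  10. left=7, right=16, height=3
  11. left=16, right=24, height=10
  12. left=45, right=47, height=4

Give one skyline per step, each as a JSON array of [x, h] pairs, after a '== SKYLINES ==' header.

== SKYLINES ==
[[2,20],[7,0]]
[[2,20],[22,0]]
[[2,20],[22,4],[27,0]]
[[2,20],[22,4],[27,0]]
[[2,20],[22,4],[27,0]]
[[2,20],[22,4],[27,20],[28,0]]
[[2,20],[22,10],[23,4],[27,20],[28,0]]
[[2,20],[22,10],[23,4],[26,20],[28,0]]
[[2,20],[22,10],[23,4],[26,20],[28,4],[30,0]]
[[2,20],[22,10],[23,4],[26,20],[28,4],[30,0]]
[[2,20],[22,10],[24,4],[26,20],[28,4],[30,0]]
[[2,20],[22,10],[24,4],[26,20],[28,4],[30,0],[45,4],[47,0]]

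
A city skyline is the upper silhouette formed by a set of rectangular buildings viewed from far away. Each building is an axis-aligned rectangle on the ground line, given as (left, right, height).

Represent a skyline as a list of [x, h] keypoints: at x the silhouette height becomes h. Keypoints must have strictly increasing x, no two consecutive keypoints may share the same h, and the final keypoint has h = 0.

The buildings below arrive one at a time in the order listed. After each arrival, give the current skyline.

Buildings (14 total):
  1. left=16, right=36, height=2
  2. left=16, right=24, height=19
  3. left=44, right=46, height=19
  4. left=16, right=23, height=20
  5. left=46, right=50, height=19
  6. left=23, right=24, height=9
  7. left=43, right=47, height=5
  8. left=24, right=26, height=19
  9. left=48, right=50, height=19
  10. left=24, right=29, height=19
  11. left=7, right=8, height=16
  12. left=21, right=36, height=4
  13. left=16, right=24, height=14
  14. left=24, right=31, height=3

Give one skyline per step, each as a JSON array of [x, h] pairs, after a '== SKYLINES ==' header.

== SKYLINES ==
[[16,2],[36,0]]
[[16,19],[24,2],[36,0]]
[[16,19],[24,2],[36,0],[44,19],[46,0]]
[[16,20],[23,19],[24,2],[36,0],[44,19],[46,0]]
[[16,20],[23,19],[24,2],[36,0],[44,19],[50,0]]
[[16,20],[23,19],[24,2],[36,0],[44,19],[50,0]]
[[16,20],[23,19],[24,2],[36,0],[43,5],[44,19],[50,0]]
[[16,20],[23,19],[26,2],[36,0],[43,5],[44,19],[50,0]]
[[16,20],[23,19],[26,2],[36,0],[43,5],[44,19],[50,0]]
[[16,20],[23,19],[29,2],[36,0],[43,5],[44,19],[50,0]]
[[7,16],[8,0],[16,20],[23,19],[29,2],[36,0],[43,5],[44,19],[50,0]]
[[7,16],[8,0],[16,20],[23,19],[29,4],[36,0],[43,5],[44,19],[50,0]]
[[7,16],[8,0],[16,20],[23,19],[29,4],[36,0],[43,5],[44,19],[50,0]]
[[7,16],[8,0],[16,20],[23,19],[29,4],[36,0],[43,5],[44,19],[50,0]]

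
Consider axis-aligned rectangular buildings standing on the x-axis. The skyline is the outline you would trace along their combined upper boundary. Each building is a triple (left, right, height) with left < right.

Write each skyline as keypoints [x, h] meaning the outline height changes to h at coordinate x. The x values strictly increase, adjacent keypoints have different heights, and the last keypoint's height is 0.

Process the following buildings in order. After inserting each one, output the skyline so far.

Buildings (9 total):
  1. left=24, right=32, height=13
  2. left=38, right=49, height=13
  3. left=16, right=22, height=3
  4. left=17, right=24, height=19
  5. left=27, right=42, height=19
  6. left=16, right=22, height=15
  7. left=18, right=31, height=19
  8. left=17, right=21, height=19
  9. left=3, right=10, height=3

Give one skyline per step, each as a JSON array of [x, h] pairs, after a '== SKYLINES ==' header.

== SKYLINES ==
[[24,13],[32,0]]
[[24,13],[32,0],[38,13],[49,0]]
[[16,3],[22,0],[24,13],[32,0],[38,13],[49,0]]
[[16,3],[17,19],[24,13],[32,0],[38,13],[49,0]]
[[16,3],[17,19],[24,13],[27,19],[42,13],[49,0]]
[[16,15],[17,19],[24,13],[27,19],[42,13],[49,0]]
[[16,15],[17,19],[42,13],[49,0]]
[[16,15],[17,19],[42,13],[49,0]]
[[3,3],[10,0],[16,15],[17,19],[42,13],[49,0]]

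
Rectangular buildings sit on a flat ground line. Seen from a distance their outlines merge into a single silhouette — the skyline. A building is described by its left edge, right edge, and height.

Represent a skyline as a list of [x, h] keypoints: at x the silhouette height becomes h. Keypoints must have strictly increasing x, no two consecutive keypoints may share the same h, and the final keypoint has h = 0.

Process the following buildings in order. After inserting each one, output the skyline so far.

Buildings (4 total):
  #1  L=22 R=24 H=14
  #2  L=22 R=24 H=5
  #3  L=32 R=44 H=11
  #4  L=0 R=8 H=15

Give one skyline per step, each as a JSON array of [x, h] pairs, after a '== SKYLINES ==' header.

== SKYLINES ==
[[22,14],[24,0]]
[[22,14],[24,0]]
[[22,14],[24,0],[32,11],[44,0]]
[[0,15],[8,0],[22,14],[24,0],[32,11],[44,0]]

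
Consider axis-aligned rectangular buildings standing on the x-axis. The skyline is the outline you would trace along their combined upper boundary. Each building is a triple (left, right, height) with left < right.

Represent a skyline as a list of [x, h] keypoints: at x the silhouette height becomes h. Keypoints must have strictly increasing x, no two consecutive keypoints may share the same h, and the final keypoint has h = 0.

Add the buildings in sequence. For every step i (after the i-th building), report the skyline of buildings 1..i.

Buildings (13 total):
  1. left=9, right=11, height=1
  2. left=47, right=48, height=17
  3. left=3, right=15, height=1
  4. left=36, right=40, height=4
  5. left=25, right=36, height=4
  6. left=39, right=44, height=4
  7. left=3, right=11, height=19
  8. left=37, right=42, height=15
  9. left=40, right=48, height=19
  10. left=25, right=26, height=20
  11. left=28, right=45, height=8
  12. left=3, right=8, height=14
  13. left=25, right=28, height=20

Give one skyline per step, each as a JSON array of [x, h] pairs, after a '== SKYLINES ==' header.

== SKYLINES ==
[[9,1],[11,0]]
[[9,1],[11,0],[47,17],[48,0]]
[[3,1],[15,0],[47,17],[48,0]]
[[3,1],[15,0],[36,4],[40,0],[47,17],[48,0]]
[[3,1],[15,0],[25,4],[40,0],[47,17],[48,0]]
[[3,1],[15,0],[25,4],[44,0],[47,17],[48,0]]
[[3,19],[11,1],[15,0],[25,4],[44,0],[47,17],[48,0]]
[[3,19],[11,1],[15,0],[25,4],[37,15],[42,4],[44,0],[47,17],[48,0]]
[[3,19],[11,1],[15,0],[25,4],[37,15],[40,19],[48,0]]
[[3,19],[11,1],[15,0],[25,20],[26,4],[37,15],[40,19],[48,0]]
[[3,19],[11,1],[15,0],[25,20],[26,4],[28,8],[37,15],[40,19],[48,0]]
[[3,19],[11,1],[15,0],[25,20],[26,4],[28,8],[37,15],[40,19],[48,0]]
[[3,19],[11,1],[15,0],[25,20],[28,8],[37,15],[40,19],[48,0]]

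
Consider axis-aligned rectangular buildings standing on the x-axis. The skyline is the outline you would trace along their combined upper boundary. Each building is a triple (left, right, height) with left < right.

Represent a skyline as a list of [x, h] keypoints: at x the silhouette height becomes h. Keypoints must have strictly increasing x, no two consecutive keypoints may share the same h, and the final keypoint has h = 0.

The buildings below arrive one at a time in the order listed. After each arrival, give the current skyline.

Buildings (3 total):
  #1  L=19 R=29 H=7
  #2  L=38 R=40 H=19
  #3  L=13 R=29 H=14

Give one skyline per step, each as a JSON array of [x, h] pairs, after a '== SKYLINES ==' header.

== SKYLINES ==
[[19,7],[29,0]]
[[19,7],[29,0],[38,19],[40,0]]
[[13,14],[29,0],[38,19],[40,0]]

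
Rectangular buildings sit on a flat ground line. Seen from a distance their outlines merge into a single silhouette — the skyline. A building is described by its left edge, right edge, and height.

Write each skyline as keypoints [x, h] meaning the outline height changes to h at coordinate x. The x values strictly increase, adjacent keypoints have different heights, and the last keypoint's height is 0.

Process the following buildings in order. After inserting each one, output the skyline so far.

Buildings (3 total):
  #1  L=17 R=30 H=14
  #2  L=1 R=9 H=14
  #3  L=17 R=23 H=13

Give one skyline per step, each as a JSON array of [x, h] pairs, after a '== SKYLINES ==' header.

== SKYLINES ==
[[17,14],[30,0]]
[[1,14],[9,0],[17,14],[30,0]]
[[1,14],[9,0],[17,14],[30,0]]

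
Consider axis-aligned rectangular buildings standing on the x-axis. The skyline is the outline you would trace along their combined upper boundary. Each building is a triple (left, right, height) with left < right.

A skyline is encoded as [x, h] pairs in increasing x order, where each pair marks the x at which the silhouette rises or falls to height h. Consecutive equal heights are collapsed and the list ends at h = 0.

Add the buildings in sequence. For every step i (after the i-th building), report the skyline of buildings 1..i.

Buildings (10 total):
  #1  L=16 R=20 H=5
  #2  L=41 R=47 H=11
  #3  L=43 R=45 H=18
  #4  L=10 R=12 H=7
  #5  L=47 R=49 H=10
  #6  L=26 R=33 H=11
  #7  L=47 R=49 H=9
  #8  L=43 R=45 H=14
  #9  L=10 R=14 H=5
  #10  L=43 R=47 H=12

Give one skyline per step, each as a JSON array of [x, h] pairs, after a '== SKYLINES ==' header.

== SKYLINES ==
[[16,5],[20,0]]
[[16,5],[20,0],[41,11],[47,0]]
[[16,5],[20,0],[41,11],[43,18],[45,11],[47,0]]
[[10,7],[12,0],[16,5],[20,0],[41,11],[43,18],[45,11],[47,0]]
[[10,7],[12,0],[16,5],[20,0],[41,11],[43,18],[45,11],[47,10],[49,0]]
[[10,7],[12,0],[16,5],[20,0],[26,11],[33,0],[41,11],[43,18],[45,11],[47,10],[49,0]]
[[10,7],[12,0],[16,5],[20,0],[26,11],[33,0],[41,11],[43,18],[45,11],[47,10],[49,0]]
[[10,7],[12,0],[16,5],[20,0],[26,11],[33,0],[41,11],[43,18],[45,11],[47,10],[49,0]]
[[10,7],[12,5],[14,0],[16,5],[20,0],[26,11],[33,0],[41,11],[43,18],[45,11],[47,10],[49,0]]
[[10,7],[12,5],[14,0],[16,5],[20,0],[26,11],[33,0],[41,11],[43,18],[45,12],[47,10],[49,0]]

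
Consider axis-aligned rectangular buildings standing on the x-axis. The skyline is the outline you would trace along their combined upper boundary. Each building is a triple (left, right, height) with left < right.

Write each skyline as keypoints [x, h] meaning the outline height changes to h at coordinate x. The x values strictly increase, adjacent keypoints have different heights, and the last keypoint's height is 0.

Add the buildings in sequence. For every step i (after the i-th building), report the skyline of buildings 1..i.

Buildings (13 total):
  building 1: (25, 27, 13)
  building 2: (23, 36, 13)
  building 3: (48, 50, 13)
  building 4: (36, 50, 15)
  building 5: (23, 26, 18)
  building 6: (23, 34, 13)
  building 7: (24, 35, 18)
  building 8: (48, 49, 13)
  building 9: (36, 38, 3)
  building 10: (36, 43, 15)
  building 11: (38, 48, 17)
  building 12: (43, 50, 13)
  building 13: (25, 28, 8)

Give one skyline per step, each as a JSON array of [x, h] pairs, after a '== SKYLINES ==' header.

== SKYLINES ==
[[25,13],[27,0]]
[[23,13],[36,0]]
[[23,13],[36,0],[48,13],[50,0]]
[[23,13],[36,15],[50,0]]
[[23,18],[26,13],[36,15],[50,0]]
[[23,18],[26,13],[36,15],[50,0]]
[[23,18],[35,13],[36,15],[50,0]]
[[23,18],[35,13],[36,15],[50,0]]
[[23,18],[35,13],[36,15],[50,0]]
[[23,18],[35,13],[36,15],[50,0]]
[[23,18],[35,13],[36,15],[38,17],[48,15],[50,0]]
[[23,18],[35,13],[36,15],[38,17],[48,15],[50,0]]
[[23,18],[35,13],[36,15],[38,17],[48,15],[50,0]]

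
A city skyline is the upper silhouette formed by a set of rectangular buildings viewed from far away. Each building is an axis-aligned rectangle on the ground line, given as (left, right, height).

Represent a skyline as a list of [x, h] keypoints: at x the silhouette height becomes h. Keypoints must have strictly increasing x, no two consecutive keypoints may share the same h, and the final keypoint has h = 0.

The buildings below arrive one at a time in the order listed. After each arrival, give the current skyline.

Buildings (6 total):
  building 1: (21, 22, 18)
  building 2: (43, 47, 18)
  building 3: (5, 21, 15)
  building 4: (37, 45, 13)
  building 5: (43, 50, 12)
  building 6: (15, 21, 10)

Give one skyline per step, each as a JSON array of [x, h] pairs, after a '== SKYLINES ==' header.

== SKYLINES ==
[[21,18],[22,0]]
[[21,18],[22,0],[43,18],[47,0]]
[[5,15],[21,18],[22,0],[43,18],[47,0]]
[[5,15],[21,18],[22,0],[37,13],[43,18],[47,0]]
[[5,15],[21,18],[22,0],[37,13],[43,18],[47,12],[50,0]]
[[5,15],[21,18],[22,0],[37,13],[43,18],[47,12],[50,0]]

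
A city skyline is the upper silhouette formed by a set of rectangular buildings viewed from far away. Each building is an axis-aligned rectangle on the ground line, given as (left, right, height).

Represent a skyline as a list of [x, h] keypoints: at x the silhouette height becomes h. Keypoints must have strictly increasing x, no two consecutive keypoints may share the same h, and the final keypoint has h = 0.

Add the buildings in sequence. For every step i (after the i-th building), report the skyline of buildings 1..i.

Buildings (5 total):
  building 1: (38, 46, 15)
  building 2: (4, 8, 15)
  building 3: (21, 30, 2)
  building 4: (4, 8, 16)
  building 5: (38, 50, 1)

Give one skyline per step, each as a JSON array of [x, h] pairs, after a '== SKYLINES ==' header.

== SKYLINES ==
[[38,15],[46,0]]
[[4,15],[8,0],[38,15],[46,0]]
[[4,15],[8,0],[21,2],[30,0],[38,15],[46,0]]
[[4,16],[8,0],[21,2],[30,0],[38,15],[46,0]]
[[4,16],[8,0],[21,2],[30,0],[38,15],[46,1],[50,0]]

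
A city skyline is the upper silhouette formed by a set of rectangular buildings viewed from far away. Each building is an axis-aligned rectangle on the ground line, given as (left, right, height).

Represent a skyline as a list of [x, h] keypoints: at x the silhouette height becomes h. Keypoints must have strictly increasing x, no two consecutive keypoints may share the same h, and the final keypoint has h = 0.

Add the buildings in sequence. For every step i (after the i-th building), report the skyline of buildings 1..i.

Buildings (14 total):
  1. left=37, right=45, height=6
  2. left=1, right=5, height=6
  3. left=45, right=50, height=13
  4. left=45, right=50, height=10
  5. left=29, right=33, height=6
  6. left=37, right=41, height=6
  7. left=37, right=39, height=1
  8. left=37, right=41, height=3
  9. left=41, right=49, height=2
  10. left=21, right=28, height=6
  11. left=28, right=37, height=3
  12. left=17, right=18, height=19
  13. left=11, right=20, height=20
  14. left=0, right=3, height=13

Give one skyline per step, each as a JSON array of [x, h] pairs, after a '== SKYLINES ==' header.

== SKYLINES ==
[[37,6],[45,0]]
[[1,6],[5,0],[37,6],[45,0]]
[[1,6],[5,0],[37,6],[45,13],[50,0]]
[[1,6],[5,0],[37,6],[45,13],[50,0]]
[[1,6],[5,0],[29,6],[33,0],[37,6],[45,13],[50,0]]
[[1,6],[5,0],[29,6],[33,0],[37,6],[45,13],[50,0]]
[[1,6],[5,0],[29,6],[33,0],[37,6],[45,13],[50,0]]
[[1,6],[5,0],[29,6],[33,0],[37,6],[45,13],[50,0]]
[[1,6],[5,0],[29,6],[33,0],[37,6],[45,13],[50,0]]
[[1,6],[5,0],[21,6],[28,0],[29,6],[33,0],[37,6],[45,13],[50,0]]
[[1,6],[5,0],[21,6],[28,3],[29,6],[33,3],[37,6],[45,13],[50,0]]
[[1,6],[5,0],[17,19],[18,0],[21,6],[28,3],[29,6],[33,3],[37,6],[45,13],[50,0]]
[[1,6],[5,0],[11,20],[20,0],[21,6],[28,3],[29,6],[33,3],[37,6],[45,13],[50,0]]
[[0,13],[3,6],[5,0],[11,20],[20,0],[21,6],[28,3],[29,6],[33,3],[37,6],[45,13],[50,0]]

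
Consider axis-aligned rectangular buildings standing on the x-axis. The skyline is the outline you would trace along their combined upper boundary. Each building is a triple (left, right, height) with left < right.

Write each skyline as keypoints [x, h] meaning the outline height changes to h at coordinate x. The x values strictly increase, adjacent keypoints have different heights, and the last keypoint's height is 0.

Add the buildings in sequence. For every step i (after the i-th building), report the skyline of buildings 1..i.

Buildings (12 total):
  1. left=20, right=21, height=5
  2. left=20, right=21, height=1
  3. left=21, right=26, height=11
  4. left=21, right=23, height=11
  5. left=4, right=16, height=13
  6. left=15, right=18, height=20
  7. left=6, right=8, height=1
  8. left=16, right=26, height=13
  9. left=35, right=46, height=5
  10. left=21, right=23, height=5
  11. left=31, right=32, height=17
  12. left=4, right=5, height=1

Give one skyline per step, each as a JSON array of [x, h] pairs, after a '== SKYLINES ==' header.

== SKYLINES ==
[[20,5],[21,0]]
[[20,5],[21,0]]
[[20,5],[21,11],[26,0]]
[[20,5],[21,11],[26,0]]
[[4,13],[16,0],[20,5],[21,11],[26,0]]
[[4,13],[15,20],[18,0],[20,5],[21,11],[26,0]]
[[4,13],[15,20],[18,0],[20,5],[21,11],[26,0]]
[[4,13],[15,20],[18,13],[26,0]]
[[4,13],[15,20],[18,13],[26,0],[35,5],[46,0]]
[[4,13],[15,20],[18,13],[26,0],[35,5],[46,0]]
[[4,13],[15,20],[18,13],[26,0],[31,17],[32,0],[35,5],[46,0]]
[[4,13],[15,20],[18,13],[26,0],[31,17],[32,0],[35,5],[46,0]]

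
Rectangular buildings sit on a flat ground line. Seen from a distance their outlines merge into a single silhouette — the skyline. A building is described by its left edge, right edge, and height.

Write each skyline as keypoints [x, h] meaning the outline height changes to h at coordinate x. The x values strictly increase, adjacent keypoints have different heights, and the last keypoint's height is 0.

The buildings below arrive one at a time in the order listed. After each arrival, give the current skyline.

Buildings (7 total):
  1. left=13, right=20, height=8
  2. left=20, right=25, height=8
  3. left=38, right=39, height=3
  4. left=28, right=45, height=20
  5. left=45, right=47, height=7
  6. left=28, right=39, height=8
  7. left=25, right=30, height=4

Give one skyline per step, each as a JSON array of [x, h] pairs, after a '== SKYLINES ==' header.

== SKYLINES ==
[[13,8],[20,0]]
[[13,8],[25,0]]
[[13,8],[25,0],[38,3],[39,0]]
[[13,8],[25,0],[28,20],[45,0]]
[[13,8],[25,0],[28,20],[45,7],[47,0]]
[[13,8],[25,0],[28,20],[45,7],[47,0]]
[[13,8],[25,4],[28,20],[45,7],[47,0]]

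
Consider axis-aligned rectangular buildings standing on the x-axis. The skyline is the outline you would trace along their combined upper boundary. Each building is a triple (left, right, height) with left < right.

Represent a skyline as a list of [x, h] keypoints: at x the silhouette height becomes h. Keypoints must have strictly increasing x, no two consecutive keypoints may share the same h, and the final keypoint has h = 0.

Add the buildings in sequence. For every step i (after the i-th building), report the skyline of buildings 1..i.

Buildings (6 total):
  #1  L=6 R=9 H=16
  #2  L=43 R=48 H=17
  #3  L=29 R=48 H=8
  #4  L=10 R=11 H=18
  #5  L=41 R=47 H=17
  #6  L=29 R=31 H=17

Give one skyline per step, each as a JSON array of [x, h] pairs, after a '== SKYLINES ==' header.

== SKYLINES ==
[[6,16],[9,0]]
[[6,16],[9,0],[43,17],[48,0]]
[[6,16],[9,0],[29,8],[43,17],[48,0]]
[[6,16],[9,0],[10,18],[11,0],[29,8],[43,17],[48,0]]
[[6,16],[9,0],[10,18],[11,0],[29,8],[41,17],[48,0]]
[[6,16],[9,0],[10,18],[11,0],[29,17],[31,8],[41,17],[48,0]]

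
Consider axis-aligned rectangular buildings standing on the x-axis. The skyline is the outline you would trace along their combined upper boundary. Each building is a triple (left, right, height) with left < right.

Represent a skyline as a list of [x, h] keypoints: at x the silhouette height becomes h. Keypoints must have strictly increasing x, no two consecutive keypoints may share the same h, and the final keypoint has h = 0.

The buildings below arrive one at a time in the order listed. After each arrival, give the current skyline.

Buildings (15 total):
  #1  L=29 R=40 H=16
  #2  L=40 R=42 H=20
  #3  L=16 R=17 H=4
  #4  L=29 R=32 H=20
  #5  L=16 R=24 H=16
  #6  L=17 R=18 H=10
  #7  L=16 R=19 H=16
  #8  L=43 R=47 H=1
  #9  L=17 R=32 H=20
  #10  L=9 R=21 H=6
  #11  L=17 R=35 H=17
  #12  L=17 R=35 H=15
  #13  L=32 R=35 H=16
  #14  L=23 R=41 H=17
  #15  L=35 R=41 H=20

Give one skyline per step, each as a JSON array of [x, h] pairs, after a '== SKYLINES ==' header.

== SKYLINES ==
[[29,16],[40,0]]
[[29,16],[40,20],[42,0]]
[[16,4],[17,0],[29,16],[40,20],[42,0]]
[[16,4],[17,0],[29,20],[32,16],[40,20],[42,0]]
[[16,16],[24,0],[29,20],[32,16],[40,20],[42,0]]
[[16,16],[24,0],[29,20],[32,16],[40,20],[42,0]]
[[16,16],[24,0],[29,20],[32,16],[40,20],[42,0]]
[[16,16],[24,0],[29,20],[32,16],[40,20],[42,0],[43,1],[47,0]]
[[16,16],[17,20],[32,16],[40,20],[42,0],[43,1],[47,0]]
[[9,6],[16,16],[17,20],[32,16],[40,20],[42,0],[43,1],[47,0]]
[[9,6],[16,16],[17,20],[32,17],[35,16],[40,20],[42,0],[43,1],[47,0]]
[[9,6],[16,16],[17,20],[32,17],[35,16],[40,20],[42,0],[43,1],[47,0]]
[[9,6],[16,16],[17,20],[32,17],[35,16],[40,20],[42,0],[43,1],[47,0]]
[[9,6],[16,16],[17,20],[32,17],[40,20],[42,0],[43,1],[47,0]]
[[9,6],[16,16],[17,20],[32,17],[35,20],[42,0],[43,1],[47,0]]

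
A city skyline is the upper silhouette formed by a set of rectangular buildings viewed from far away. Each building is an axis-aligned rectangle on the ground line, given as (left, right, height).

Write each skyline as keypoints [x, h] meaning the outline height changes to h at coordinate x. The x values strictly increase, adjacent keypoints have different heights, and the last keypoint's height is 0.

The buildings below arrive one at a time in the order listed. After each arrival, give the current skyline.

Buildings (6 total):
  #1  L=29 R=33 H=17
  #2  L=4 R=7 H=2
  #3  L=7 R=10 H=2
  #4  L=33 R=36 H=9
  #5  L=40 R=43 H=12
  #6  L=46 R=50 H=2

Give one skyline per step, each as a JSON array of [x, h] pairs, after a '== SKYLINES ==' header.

== SKYLINES ==
[[29,17],[33,0]]
[[4,2],[7,0],[29,17],[33,0]]
[[4,2],[10,0],[29,17],[33,0]]
[[4,2],[10,0],[29,17],[33,9],[36,0]]
[[4,2],[10,0],[29,17],[33,9],[36,0],[40,12],[43,0]]
[[4,2],[10,0],[29,17],[33,9],[36,0],[40,12],[43,0],[46,2],[50,0]]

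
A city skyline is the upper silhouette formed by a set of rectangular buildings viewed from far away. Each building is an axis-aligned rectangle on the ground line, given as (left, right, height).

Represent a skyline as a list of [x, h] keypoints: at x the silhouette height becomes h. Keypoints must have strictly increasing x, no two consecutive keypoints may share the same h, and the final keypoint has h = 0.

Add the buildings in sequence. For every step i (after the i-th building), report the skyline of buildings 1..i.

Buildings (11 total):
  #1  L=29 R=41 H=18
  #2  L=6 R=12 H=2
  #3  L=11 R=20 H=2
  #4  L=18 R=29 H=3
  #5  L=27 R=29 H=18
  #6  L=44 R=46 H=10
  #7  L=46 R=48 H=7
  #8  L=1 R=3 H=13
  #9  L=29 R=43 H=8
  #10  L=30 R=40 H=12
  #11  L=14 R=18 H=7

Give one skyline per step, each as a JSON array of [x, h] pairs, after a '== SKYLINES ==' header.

== SKYLINES ==
[[29,18],[41,0]]
[[6,2],[12,0],[29,18],[41,0]]
[[6,2],[20,0],[29,18],[41,0]]
[[6,2],[18,3],[29,18],[41,0]]
[[6,2],[18,3],[27,18],[41,0]]
[[6,2],[18,3],[27,18],[41,0],[44,10],[46,0]]
[[6,2],[18,3],[27,18],[41,0],[44,10],[46,7],[48,0]]
[[1,13],[3,0],[6,2],[18,3],[27,18],[41,0],[44,10],[46,7],[48,0]]
[[1,13],[3,0],[6,2],[18,3],[27,18],[41,8],[43,0],[44,10],[46,7],[48,0]]
[[1,13],[3,0],[6,2],[18,3],[27,18],[41,8],[43,0],[44,10],[46,7],[48,0]]
[[1,13],[3,0],[6,2],[14,7],[18,3],[27,18],[41,8],[43,0],[44,10],[46,7],[48,0]]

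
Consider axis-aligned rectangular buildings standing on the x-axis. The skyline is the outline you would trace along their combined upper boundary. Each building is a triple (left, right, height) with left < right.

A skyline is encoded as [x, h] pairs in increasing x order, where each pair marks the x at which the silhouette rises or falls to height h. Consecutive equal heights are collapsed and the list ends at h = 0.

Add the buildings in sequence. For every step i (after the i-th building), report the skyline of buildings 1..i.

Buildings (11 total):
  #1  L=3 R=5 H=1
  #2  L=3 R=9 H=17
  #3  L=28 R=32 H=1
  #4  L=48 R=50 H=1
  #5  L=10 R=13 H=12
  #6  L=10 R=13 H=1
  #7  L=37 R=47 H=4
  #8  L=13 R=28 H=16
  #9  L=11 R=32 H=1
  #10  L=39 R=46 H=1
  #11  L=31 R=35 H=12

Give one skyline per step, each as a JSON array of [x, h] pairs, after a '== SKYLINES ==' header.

== SKYLINES ==
[[3,1],[5,0]]
[[3,17],[9,0]]
[[3,17],[9,0],[28,1],[32,0]]
[[3,17],[9,0],[28,1],[32,0],[48,1],[50,0]]
[[3,17],[9,0],[10,12],[13,0],[28,1],[32,0],[48,1],[50,0]]
[[3,17],[9,0],[10,12],[13,0],[28,1],[32,0],[48,1],[50,0]]
[[3,17],[9,0],[10,12],[13,0],[28,1],[32,0],[37,4],[47,0],[48,1],[50,0]]
[[3,17],[9,0],[10,12],[13,16],[28,1],[32,0],[37,4],[47,0],[48,1],[50,0]]
[[3,17],[9,0],[10,12],[13,16],[28,1],[32,0],[37,4],[47,0],[48,1],[50,0]]
[[3,17],[9,0],[10,12],[13,16],[28,1],[32,0],[37,4],[47,0],[48,1],[50,0]]
[[3,17],[9,0],[10,12],[13,16],[28,1],[31,12],[35,0],[37,4],[47,0],[48,1],[50,0]]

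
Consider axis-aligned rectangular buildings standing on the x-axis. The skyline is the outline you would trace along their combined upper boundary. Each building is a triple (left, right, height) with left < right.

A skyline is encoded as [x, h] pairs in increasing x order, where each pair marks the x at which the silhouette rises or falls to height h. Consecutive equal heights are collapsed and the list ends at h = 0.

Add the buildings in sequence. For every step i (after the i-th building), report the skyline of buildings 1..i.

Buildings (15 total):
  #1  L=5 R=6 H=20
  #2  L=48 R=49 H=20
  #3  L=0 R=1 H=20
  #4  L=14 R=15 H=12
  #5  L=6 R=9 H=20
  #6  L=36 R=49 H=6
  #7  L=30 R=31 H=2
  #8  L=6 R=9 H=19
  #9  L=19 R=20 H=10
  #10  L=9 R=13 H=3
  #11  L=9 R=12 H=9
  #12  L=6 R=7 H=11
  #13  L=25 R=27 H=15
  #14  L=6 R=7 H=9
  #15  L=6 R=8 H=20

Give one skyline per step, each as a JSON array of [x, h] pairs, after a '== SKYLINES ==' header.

== SKYLINES ==
[[5,20],[6,0]]
[[5,20],[6,0],[48,20],[49,0]]
[[0,20],[1,0],[5,20],[6,0],[48,20],[49,0]]
[[0,20],[1,0],[5,20],[6,0],[14,12],[15,0],[48,20],[49,0]]
[[0,20],[1,0],[5,20],[9,0],[14,12],[15,0],[48,20],[49,0]]
[[0,20],[1,0],[5,20],[9,0],[14,12],[15,0],[36,6],[48,20],[49,0]]
[[0,20],[1,0],[5,20],[9,0],[14,12],[15,0],[30,2],[31,0],[36,6],[48,20],[49,0]]
[[0,20],[1,0],[5,20],[9,0],[14,12],[15,0],[30,2],[31,0],[36,6],[48,20],[49,0]]
[[0,20],[1,0],[5,20],[9,0],[14,12],[15,0],[19,10],[20,0],[30,2],[31,0],[36,6],[48,20],[49,0]]
[[0,20],[1,0],[5,20],[9,3],[13,0],[14,12],[15,0],[19,10],[20,0],[30,2],[31,0],[36,6],[48,20],[49,0]]
[[0,20],[1,0],[5,20],[9,9],[12,3],[13,0],[14,12],[15,0],[19,10],[20,0],[30,2],[31,0],[36,6],[48,20],[49,0]]
[[0,20],[1,0],[5,20],[9,9],[12,3],[13,0],[14,12],[15,0],[19,10],[20,0],[30,2],[31,0],[36,6],[48,20],[49,0]]
[[0,20],[1,0],[5,20],[9,9],[12,3],[13,0],[14,12],[15,0],[19,10],[20,0],[25,15],[27,0],[30,2],[31,0],[36,6],[48,20],[49,0]]
[[0,20],[1,0],[5,20],[9,9],[12,3],[13,0],[14,12],[15,0],[19,10],[20,0],[25,15],[27,0],[30,2],[31,0],[36,6],[48,20],[49,0]]
[[0,20],[1,0],[5,20],[9,9],[12,3],[13,0],[14,12],[15,0],[19,10],[20,0],[25,15],[27,0],[30,2],[31,0],[36,6],[48,20],[49,0]]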